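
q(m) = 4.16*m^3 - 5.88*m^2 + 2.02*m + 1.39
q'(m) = 12.48*m^2 - 11.76*m + 2.02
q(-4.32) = -452.46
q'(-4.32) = 285.73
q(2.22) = 22.41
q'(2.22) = 37.42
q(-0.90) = -8.22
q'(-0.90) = 22.71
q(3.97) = 177.03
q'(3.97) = 152.03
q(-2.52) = -107.61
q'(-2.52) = 110.91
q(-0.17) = 0.86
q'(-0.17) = 4.38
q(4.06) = 191.07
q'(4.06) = 159.99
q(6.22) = 787.54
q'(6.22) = 411.70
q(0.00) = 1.39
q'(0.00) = 2.02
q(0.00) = 1.39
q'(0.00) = 2.02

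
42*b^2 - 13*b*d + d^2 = (-7*b + d)*(-6*b + d)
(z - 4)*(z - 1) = z^2 - 5*z + 4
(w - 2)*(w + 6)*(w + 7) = w^3 + 11*w^2 + 16*w - 84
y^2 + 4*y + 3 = (y + 1)*(y + 3)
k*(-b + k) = -b*k + k^2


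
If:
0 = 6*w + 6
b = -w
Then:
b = 1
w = -1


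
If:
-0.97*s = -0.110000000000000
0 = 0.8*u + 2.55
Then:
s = 0.11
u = -3.19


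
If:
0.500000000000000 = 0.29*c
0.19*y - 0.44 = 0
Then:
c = 1.72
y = 2.32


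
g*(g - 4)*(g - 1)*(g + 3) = g^4 - 2*g^3 - 11*g^2 + 12*g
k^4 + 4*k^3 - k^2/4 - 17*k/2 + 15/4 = (k - 1)*(k - 1/2)*(k + 5/2)*(k + 3)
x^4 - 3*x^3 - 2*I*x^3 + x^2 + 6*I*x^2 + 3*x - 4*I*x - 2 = (x - 2)*(x - 1)*(x - I)^2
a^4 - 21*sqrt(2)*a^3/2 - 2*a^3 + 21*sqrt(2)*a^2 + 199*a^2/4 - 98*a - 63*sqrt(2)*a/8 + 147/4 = (a - 3/2)*(a - 1/2)*(a - 7*sqrt(2))*(a - 7*sqrt(2)/2)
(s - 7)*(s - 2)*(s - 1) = s^3 - 10*s^2 + 23*s - 14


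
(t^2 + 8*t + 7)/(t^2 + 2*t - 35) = (t + 1)/(t - 5)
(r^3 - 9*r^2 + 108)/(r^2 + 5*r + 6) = (r^2 - 12*r + 36)/(r + 2)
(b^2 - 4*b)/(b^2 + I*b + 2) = b*(b - 4)/(b^2 + I*b + 2)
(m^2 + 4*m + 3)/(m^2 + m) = (m + 3)/m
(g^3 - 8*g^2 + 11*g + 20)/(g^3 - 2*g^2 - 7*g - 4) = (g - 5)/(g + 1)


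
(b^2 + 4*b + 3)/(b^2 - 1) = (b + 3)/(b - 1)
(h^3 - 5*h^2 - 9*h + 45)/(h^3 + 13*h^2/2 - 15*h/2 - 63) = 2*(h^2 - 2*h - 15)/(2*h^2 + 19*h + 42)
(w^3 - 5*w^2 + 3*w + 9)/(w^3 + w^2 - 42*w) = (w^3 - 5*w^2 + 3*w + 9)/(w*(w^2 + w - 42))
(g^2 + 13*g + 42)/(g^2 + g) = (g^2 + 13*g + 42)/(g*(g + 1))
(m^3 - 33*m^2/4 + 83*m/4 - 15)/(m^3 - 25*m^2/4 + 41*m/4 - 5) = (m - 3)/(m - 1)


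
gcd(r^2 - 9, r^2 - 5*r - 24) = r + 3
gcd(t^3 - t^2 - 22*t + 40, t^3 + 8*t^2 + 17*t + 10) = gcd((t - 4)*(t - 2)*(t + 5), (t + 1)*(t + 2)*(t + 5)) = t + 5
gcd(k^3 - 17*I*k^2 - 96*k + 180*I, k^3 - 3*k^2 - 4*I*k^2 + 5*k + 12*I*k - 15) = k - 5*I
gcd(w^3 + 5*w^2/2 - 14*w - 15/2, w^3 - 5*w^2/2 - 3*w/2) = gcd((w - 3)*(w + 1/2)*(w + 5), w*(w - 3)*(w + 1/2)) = w^2 - 5*w/2 - 3/2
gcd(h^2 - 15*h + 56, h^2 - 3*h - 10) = 1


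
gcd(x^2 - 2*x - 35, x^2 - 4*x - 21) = x - 7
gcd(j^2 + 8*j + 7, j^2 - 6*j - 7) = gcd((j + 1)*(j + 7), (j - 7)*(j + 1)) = j + 1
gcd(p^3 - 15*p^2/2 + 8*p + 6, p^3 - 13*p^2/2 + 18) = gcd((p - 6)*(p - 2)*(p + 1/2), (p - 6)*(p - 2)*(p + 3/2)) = p^2 - 8*p + 12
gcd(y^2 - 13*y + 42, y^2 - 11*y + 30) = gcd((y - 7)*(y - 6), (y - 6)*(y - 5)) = y - 6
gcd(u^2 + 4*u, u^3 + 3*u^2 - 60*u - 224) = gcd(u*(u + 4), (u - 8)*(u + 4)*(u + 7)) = u + 4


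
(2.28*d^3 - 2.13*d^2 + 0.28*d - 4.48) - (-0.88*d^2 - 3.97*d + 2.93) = 2.28*d^3 - 1.25*d^2 + 4.25*d - 7.41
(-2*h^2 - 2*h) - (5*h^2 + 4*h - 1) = -7*h^2 - 6*h + 1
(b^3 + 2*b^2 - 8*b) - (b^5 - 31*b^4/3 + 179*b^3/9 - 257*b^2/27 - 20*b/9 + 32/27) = -b^5 + 31*b^4/3 - 170*b^3/9 + 311*b^2/27 - 52*b/9 - 32/27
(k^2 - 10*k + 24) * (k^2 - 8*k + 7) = k^4 - 18*k^3 + 111*k^2 - 262*k + 168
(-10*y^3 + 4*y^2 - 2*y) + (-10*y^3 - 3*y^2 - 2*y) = -20*y^3 + y^2 - 4*y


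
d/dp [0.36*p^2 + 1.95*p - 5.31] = 0.72*p + 1.95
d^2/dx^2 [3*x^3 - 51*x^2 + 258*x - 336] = 18*x - 102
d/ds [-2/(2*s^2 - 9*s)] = 2*(4*s - 9)/(s^2*(2*s - 9)^2)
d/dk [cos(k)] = -sin(k)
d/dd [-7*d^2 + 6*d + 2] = 6 - 14*d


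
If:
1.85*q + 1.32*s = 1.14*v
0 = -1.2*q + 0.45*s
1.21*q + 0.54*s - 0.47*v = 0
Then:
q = 0.00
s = 0.00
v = 0.00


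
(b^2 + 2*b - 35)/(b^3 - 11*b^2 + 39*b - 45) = (b + 7)/(b^2 - 6*b + 9)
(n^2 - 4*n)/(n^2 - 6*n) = (n - 4)/(n - 6)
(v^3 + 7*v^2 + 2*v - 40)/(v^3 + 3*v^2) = (v^3 + 7*v^2 + 2*v - 40)/(v^2*(v + 3))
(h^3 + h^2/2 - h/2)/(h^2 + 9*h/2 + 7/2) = h*(2*h - 1)/(2*h + 7)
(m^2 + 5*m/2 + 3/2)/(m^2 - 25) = (2*m^2 + 5*m + 3)/(2*(m^2 - 25))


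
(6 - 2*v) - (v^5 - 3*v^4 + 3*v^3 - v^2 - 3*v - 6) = -v^5 + 3*v^4 - 3*v^3 + v^2 + v + 12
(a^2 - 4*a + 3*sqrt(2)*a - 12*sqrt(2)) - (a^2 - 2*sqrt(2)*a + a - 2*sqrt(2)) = -5*a + 5*sqrt(2)*a - 10*sqrt(2)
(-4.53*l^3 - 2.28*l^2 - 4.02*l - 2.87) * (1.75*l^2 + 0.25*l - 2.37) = -7.9275*l^5 - 5.1225*l^4 + 3.1311*l^3 - 0.6239*l^2 + 8.8099*l + 6.8019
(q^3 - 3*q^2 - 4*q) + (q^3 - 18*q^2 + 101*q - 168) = 2*q^3 - 21*q^2 + 97*q - 168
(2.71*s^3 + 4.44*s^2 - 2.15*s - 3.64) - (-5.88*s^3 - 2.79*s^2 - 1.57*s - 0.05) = 8.59*s^3 + 7.23*s^2 - 0.58*s - 3.59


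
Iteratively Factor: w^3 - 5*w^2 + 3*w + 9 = (w - 3)*(w^2 - 2*w - 3) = (w - 3)^2*(w + 1)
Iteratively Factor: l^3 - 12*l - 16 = (l + 2)*(l^2 - 2*l - 8) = (l - 4)*(l + 2)*(l + 2)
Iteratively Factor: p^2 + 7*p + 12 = (p + 3)*(p + 4)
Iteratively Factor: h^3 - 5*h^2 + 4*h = (h - 4)*(h^2 - h) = h*(h - 4)*(h - 1)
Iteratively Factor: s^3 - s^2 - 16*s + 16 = (s - 4)*(s^2 + 3*s - 4) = (s - 4)*(s - 1)*(s + 4)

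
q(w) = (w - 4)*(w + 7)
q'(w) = 2*w + 3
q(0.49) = -26.29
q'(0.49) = 3.98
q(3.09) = -9.18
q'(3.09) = 9.18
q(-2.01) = -29.99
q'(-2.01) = -1.02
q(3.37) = -6.53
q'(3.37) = 9.74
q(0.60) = -25.84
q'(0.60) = 4.20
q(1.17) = -23.12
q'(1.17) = 5.34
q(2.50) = -14.25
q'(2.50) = 8.00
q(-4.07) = -23.65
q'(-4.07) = -5.14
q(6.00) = 26.00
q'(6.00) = 15.00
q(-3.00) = -28.00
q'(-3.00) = -3.00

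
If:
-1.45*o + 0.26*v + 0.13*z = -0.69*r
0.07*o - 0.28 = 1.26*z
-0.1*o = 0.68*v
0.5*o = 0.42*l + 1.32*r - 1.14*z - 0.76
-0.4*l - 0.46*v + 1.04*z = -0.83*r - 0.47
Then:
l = 0.87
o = 0.04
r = 0.12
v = -0.01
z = -0.22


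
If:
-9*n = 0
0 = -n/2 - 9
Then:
No Solution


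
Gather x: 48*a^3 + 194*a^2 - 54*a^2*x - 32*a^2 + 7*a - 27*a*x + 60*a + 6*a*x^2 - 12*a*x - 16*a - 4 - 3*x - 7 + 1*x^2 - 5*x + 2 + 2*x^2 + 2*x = 48*a^3 + 162*a^2 + 51*a + x^2*(6*a + 3) + x*(-54*a^2 - 39*a - 6) - 9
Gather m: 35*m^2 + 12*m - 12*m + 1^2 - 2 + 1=35*m^2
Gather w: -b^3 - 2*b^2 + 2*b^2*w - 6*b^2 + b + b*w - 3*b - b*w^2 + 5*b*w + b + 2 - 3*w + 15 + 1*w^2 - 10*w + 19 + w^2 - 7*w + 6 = -b^3 - 8*b^2 - b + w^2*(2 - b) + w*(2*b^2 + 6*b - 20) + 42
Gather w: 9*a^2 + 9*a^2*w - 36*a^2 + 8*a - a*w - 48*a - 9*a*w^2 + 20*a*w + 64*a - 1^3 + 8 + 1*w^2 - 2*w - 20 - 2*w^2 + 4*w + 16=-27*a^2 + 24*a + w^2*(-9*a - 1) + w*(9*a^2 + 19*a + 2) + 3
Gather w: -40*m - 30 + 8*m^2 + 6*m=8*m^2 - 34*m - 30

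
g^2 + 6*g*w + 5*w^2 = (g + w)*(g + 5*w)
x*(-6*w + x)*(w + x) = -6*w^2*x - 5*w*x^2 + x^3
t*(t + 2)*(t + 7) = t^3 + 9*t^2 + 14*t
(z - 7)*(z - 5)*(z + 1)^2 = z^4 - 10*z^3 + 12*z^2 + 58*z + 35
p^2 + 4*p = p*(p + 4)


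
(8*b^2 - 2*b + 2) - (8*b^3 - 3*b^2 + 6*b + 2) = -8*b^3 + 11*b^2 - 8*b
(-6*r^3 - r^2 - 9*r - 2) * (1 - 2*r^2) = 12*r^5 + 2*r^4 + 12*r^3 + 3*r^2 - 9*r - 2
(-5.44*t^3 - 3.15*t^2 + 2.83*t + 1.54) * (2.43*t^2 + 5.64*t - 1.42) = -13.2192*t^5 - 38.3361*t^4 - 3.1643*t^3 + 24.1764*t^2 + 4.667*t - 2.1868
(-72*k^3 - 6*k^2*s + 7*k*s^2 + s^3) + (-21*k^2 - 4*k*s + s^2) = -72*k^3 - 6*k^2*s - 21*k^2 + 7*k*s^2 - 4*k*s + s^3 + s^2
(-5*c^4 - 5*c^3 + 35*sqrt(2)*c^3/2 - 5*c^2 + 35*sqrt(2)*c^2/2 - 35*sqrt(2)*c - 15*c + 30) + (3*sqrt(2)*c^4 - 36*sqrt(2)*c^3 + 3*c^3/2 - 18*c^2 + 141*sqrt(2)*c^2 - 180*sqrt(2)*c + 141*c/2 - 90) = -5*c^4 + 3*sqrt(2)*c^4 - 37*sqrt(2)*c^3/2 - 7*c^3/2 - 23*c^2 + 317*sqrt(2)*c^2/2 - 215*sqrt(2)*c + 111*c/2 - 60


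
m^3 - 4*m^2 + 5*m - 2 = (m - 2)*(m - 1)^2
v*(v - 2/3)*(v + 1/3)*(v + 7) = v^4 + 20*v^3/3 - 23*v^2/9 - 14*v/9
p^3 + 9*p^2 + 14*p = p*(p + 2)*(p + 7)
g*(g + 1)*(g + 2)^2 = g^4 + 5*g^3 + 8*g^2 + 4*g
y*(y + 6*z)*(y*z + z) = y^3*z + 6*y^2*z^2 + y^2*z + 6*y*z^2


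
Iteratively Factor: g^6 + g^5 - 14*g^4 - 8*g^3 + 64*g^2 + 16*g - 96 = (g - 2)*(g^5 + 3*g^4 - 8*g^3 - 24*g^2 + 16*g + 48) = (g - 2)*(g + 2)*(g^4 + g^3 - 10*g^2 - 4*g + 24) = (g - 2)*(g + 2)*(g + 3)*(g^3 - 2*g^2 - 4*g + 8) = (g - 2)^2*(g + 2)*(g + 3)*(g^2 - 4) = (g - 2)^2*(g + 2)^2*(g + 3)*(g - 2)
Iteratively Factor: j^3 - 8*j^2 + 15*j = (j - 3)*(j^2 - 5*j) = j*(j - 3)*(j - 5)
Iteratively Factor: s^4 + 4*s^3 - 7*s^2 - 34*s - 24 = (s - 3)*(s^3 + 7*s^2 + 14*s + 8) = (s - 3)*(s + 2)*(s^2 + 5*s + 4) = (s - 3)*(s + 1)*(s + 2)*(s + 4)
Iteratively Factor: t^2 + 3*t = (t + 3)*(t)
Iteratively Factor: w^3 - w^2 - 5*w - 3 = (w - 3)*(w^2 + 2*w + 1) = (w - 3)*(w + 1)*(w + 1)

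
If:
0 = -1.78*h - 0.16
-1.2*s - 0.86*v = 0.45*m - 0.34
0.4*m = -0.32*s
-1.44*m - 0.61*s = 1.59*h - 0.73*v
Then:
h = -0.09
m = -2.02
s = 2.52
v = -2.07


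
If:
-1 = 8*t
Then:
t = -1/8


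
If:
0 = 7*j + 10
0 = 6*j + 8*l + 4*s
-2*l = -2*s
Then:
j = -10/7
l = 5/7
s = 5/7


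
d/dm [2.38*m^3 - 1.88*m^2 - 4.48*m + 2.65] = 7.14*m^2 - 3.76*m - 4.48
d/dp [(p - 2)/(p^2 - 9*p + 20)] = (p^2 - 9*p - (p - 2)*(2*p - 9) + 20)/(p^2 - 9*p + 20)^2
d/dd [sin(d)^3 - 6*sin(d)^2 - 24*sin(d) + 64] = 3*(sin(d)^2 - 4*sin(d) - 8)*cos(d)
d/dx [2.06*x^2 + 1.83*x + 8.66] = 4.12*x + 1.83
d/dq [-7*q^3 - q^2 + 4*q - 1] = -21*q^2 - 2*q + 4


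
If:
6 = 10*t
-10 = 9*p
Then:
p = -10/9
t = 3/5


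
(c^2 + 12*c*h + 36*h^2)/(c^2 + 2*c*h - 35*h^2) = (c^2 + 12*c*h + 36*h^2)/(c^2 + 2*c*h - 35*h^2)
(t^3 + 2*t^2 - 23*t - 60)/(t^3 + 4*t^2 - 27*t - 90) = (t + 4)/(t + 6)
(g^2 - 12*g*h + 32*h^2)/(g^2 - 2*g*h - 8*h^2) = (g - 8*h)/(g + 2*h)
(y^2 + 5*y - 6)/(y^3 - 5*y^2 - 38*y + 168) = (y - 1)/(y^2 - 11*y + 28)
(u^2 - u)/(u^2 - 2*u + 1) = u/(u - 1)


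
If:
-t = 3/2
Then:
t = -3/2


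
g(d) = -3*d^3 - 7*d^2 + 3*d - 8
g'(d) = -9*d^2 - 14*d + 3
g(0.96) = -14.23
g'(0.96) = -18.73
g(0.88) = -12.83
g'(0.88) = -16.29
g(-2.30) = -15.43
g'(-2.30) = -12.41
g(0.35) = -7.94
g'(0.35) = -3.00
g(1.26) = -21.33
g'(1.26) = -28.93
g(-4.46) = 105.53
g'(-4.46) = -113.58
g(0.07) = -7.83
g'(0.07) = 1.98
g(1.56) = -31.74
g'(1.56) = -40.74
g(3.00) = -143.00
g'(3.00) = -120.00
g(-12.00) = 4132.00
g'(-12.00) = -1125.00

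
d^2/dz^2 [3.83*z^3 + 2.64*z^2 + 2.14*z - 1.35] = 22.98*z + 5.28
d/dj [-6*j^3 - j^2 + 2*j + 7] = -18*j^2 - 2*j + 2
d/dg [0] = 0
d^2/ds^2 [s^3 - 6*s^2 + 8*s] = 6*s - 12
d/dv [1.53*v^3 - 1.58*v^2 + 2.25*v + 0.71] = 4.59*v^2 - 3.16*v + 2.25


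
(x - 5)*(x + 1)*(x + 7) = x^3 + 3*x^2 - 33*x - 35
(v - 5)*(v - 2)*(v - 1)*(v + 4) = v^4 - 4*v^3 - 15*v^2 + 58*v - 40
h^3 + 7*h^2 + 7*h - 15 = (h - 1)*(h + 3)*(h + 5)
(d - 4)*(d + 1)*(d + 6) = d^3 + 3*d^2 - 22*d - 24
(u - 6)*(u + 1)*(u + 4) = u^3 - u^2 - 26*u - 24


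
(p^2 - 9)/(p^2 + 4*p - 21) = (p + 3)/(p + 7)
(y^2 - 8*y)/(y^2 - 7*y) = (y - 8)/(y - 7)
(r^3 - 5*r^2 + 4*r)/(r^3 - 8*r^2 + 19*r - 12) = r/(r - 3)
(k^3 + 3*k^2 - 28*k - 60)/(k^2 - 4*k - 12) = (k^2 + k - 30)/(k - 6)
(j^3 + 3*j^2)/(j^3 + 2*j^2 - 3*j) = j/(j - 1)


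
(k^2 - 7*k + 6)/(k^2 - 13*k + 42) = (k - 1)/(k - 7)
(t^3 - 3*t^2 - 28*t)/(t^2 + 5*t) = (t^2 - 3*t - 28)/(t + 5)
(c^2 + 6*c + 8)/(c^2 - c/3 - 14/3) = 3*(c + 4)/(3*c - 7)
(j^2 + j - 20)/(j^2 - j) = (j^2 + j - 20)/(j*(j - 1))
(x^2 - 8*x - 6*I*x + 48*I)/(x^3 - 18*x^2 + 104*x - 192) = (x - 6*I)/(x^2 - 10*x + 24)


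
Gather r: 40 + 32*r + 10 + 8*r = 40*r + 50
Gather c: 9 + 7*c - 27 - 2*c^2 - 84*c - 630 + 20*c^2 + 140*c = 18*c^2 + 63*c - 648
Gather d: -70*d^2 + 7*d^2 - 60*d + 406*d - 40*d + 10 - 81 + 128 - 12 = -63*d^2 + 306*d + 45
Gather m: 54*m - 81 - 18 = 54*m - 99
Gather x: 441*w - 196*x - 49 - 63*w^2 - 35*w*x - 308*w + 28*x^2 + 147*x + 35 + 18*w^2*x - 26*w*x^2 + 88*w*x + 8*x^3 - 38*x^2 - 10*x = -63*w^2 + 133*w + 8*x^3 + x^2*(-26*w - 10) + x*(18*w^2 + 53*w - 59) - 14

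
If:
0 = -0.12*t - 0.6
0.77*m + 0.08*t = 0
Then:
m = 0.52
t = -5.00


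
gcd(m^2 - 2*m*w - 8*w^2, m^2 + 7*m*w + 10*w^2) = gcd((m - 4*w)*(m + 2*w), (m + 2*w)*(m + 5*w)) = m + 2*w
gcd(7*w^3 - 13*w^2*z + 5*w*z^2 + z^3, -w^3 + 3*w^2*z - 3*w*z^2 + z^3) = w^2 - 2*w*z + z^2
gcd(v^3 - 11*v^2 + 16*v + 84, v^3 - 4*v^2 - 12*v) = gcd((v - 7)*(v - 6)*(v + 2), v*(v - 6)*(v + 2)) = v^2 - 4*v - 12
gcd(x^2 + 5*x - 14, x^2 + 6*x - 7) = x + 7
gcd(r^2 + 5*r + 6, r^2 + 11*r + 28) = 1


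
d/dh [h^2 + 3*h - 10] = 2*h + 3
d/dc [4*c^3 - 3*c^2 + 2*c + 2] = 12*c^2 - 6*c + 2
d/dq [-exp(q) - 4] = -exp(q)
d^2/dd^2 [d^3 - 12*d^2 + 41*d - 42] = 6*d - 24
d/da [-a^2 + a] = 1 - 2*a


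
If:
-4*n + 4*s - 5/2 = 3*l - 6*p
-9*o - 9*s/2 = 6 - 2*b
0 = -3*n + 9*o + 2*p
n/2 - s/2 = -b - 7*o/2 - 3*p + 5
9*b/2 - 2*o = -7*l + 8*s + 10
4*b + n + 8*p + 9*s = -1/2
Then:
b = -59025/48239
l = 54333/96478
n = 59143/96478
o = -23797/96478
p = 195801/96478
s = -66755/48239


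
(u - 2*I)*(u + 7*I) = u^2 + 5*I*u + 14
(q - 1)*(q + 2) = q^2 + q - 2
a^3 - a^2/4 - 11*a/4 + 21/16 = (a - 3/2)*(a - 1/2)*(a + 7/4)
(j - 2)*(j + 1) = j^2 - j - 2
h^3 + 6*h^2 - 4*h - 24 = (h - 2)*(h + 2)*(h + 6)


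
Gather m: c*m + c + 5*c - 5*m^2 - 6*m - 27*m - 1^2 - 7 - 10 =6*c - 5*m^2 + m*(c - 33) - 18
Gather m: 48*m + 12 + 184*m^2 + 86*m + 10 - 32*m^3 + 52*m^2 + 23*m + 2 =-32*m^3 + 236*m^2 + 157*m + 24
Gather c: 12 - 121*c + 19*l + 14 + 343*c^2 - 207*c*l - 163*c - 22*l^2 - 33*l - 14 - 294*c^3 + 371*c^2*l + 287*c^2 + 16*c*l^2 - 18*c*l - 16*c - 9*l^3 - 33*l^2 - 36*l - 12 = -294*c^3 + c^2*(371*l + 630) + c*(16*l^2 - 225*l - 300) - 9*l^3 - 55*l^2 - 50*l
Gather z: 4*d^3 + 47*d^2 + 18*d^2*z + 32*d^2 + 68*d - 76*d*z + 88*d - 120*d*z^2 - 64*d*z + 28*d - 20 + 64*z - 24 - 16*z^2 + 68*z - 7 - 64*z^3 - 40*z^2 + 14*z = 4*d^3 + 79*d^2 + 184*d - 64*z^3 + z^2*(-120*d - 56) + z*(18*d^2 - 140*d + 146) - 51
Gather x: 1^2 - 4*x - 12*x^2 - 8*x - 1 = -12*x^2 - 12*x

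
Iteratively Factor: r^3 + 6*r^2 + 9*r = (r + 3)*(r^2 + 3*r) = r*(r + 3)*(r + 3)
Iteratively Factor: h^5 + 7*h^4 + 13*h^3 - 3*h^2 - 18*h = (h + 2)*(h^4 + 5*h^3 + 3*h^2 - 9*h) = (h - 1)*(h + 2)*(h^3 + 6*h^2 + 9*h) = (h - 1)*(h + 2)*(h + 3)*(h^2 + 3*h) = h*(h - 1)*(h + 2)*(h + 3)*(h + 3)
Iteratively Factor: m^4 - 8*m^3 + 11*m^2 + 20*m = (m)*(m^3 - 8*m^2 + 11*m + 20) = m*(m - 5)*(m^2 - 3*m - 4) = m*(m - 5)*(m + 1)*(m - 4)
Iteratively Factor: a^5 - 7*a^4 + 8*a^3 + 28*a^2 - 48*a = (a - 4)*(a^4 - 3*a^3 - 4*a^2 + 12*a) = (a - 4)*(a + 2)*(a^3 - 5*a^2 + 6*a) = (a - 4)*(a - 3)*(a + 2)*(a^2 - 2*a) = (a - 4)*(a - 3)*(a - 2)*(a + 2)*(a)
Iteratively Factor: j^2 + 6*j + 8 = (j + 4)*(j + 2)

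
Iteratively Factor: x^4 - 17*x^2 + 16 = (x - 4)*(x^3 + 4*x^2 - x - 4) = (x - 4)*(x + 1)*(x^2 + 3*x - 4) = (x - 4)*(x + 1)*(x + 4)*(x - 1)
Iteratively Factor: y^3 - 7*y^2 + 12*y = (y)*(y^2 - 7*y + 12) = y*(y - 4)*(y - 3)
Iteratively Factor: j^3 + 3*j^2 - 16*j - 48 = (j + 4)*(j^2 - j - 12) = (j - 4)*(j + 4)*(j + 3)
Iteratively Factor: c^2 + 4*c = (c)*(c + 4)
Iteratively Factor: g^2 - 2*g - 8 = (g + 2)*(g - 4)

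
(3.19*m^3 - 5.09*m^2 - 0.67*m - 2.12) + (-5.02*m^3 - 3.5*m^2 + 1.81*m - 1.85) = -1.83*m^3 - 8.59*m^2 + 1.14*m - 3.97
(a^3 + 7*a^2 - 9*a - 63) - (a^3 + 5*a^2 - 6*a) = 2*a^2 - 3*a - 63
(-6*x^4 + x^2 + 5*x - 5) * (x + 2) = -6*x^5 - 12*x^4 + x^3 + 7*x^2 + 5*x - 10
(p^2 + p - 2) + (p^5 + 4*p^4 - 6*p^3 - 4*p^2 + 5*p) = p^5 + 4*p^4 - 6*p^3 - 3*p^2 + 6*p - 2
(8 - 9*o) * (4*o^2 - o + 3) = -36*o^3 + 41*o^2 - 35*o + 24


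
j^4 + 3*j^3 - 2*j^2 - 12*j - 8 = (j - 2)*(j + 1)*(j + 2)^2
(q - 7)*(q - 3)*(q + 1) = q^3 - 9*q^2 + 11*q + 21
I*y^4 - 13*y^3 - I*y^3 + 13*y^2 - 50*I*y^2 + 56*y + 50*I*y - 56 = (y + 2*I)*(y + 4*I)*(y + 7*I)*(I*y - I)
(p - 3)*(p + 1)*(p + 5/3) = p^3 - p^2/3 - 19*p/3 - 5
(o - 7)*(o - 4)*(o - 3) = o^3 - 14*o^2 + 61*o - 84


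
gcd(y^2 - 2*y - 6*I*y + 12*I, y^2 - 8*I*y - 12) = y - 6*I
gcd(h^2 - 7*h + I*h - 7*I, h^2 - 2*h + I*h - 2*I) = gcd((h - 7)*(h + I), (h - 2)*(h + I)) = h + I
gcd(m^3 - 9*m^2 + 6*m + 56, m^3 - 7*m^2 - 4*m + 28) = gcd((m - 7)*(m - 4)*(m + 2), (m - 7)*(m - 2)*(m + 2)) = m^2 - 5*m - 14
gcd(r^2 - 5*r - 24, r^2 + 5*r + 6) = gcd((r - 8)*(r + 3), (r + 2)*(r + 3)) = r + 3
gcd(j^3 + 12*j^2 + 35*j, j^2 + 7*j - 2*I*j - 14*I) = j + 7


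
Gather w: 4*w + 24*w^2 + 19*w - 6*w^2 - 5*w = 18*w^2 + 18*w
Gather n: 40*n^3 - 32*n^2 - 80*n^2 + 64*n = 40*n^3 - 112*n^2 + 64*n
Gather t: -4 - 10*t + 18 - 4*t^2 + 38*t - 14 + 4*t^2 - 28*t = 0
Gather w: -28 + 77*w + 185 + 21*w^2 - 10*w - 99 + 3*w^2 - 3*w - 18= 24*w^2 + 64*w + 40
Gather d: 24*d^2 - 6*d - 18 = 24*d^2 - 6*d - 18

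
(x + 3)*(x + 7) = x^2 + 10*x + 21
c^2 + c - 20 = (c - 4)*(c + 5)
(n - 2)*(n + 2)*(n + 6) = n^3 + 6*n^2 - 4*n - 24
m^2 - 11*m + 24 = (m - 8)*(m - 3)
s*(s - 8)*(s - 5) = s^3 - 13*s^2 + 40*s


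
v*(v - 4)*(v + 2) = v^3 - 2*v^2 - 8*v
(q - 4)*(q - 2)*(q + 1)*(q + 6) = q^4 + q^3 - 28*q^2 + 20*q + 48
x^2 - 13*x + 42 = (x - 7)*(x - 6)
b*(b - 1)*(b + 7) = b^3 + 6*b^2 - 7*b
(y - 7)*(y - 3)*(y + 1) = y^3 - 9*y^2 + 11*y + 21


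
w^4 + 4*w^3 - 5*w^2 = w^2*(w - 1)*(w + 5)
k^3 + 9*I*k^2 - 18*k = k*(k + 3*I)*(k + 6*I)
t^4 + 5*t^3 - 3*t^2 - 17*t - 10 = (t - 2)*(t + 1)^2*(t + 5)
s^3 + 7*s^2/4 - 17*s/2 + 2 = (s - 2)*(s - 1/4)*(s + 4)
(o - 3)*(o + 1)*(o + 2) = o^3 - 7*o - 6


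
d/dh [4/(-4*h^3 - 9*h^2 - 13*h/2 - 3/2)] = 8*(24*h^2 + 36*h + 13)/(8*h^3 + 18*h^2 + 13*h + 3)^2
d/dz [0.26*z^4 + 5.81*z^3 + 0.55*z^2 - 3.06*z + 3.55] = 1.04*z^3 + 17.43*z^2 + 1.1*z - 3.06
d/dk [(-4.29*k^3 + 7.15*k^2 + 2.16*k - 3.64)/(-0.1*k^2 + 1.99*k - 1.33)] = (0.429*k^4 - 17.0742*k^3 + 31.5616*k^2 - 19.747*k + 4.3708)/(0.01*k^4 - 0.398*k^3 + 4.2261*k^2 - 5.2934*k + 1.7689)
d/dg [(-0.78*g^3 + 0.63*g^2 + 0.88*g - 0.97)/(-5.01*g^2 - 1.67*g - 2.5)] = (3.9078*g^4 + 2.6052*g^3 + 9.2067*g^2 - 12.8694*g - 3.8199)/(25.1001*g^4 + 16.7334*g^3 + 27.8389*g^2 + 8.35*g + 6.25)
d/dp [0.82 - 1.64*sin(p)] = -1.64*cos(p)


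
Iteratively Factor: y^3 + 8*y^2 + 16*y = (y)*(y^2 + 8*y + 16) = y*(y + 4)*(y + 4)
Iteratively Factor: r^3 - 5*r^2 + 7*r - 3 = (r - 3)*(r^2 - 2*r + 1) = (r - 3)*(r - 1)*(r - 1)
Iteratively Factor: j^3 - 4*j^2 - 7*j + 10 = (j - 1)*(j^2 - 3*j - 10) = (j - 1)*(j + 2)*(j - 5)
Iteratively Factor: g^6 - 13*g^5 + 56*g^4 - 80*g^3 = (g)*(g^5 - 13*g^4 + 56*g^3 - 80*g^2) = g^2*(g^4 - 13*g^3 + 56*g^2 - 80*g) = g^2*(g - 4)*(g^3 - 9*g^2 + 20*g) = g^2*(g - 4)^2*(g^2 - 5*g) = g^3*(g - 4)^2*(g - 5)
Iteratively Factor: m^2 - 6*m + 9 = (m - 3)*(m - 3)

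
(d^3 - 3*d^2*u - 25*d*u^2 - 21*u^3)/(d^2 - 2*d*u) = (d^3 - 3*d^2*u - 25*d*u^2 - 21*u^3)/(d*(d - 2*u))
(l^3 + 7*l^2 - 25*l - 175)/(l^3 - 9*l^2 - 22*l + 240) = (l^2 + 2*l - 35)/(l^2 - 14*l + 48)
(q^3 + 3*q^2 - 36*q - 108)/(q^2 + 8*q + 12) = (q^2 - 3*q - 18)/(q + 2)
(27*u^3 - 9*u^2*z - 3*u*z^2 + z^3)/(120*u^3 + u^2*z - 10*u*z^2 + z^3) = (9*u^2 - 6*u*z + z^2)/(40*u^2 - 13*u*z + z^2)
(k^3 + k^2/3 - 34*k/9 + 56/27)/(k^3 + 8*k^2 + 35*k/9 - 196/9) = (k - 2/3)/(k + 7)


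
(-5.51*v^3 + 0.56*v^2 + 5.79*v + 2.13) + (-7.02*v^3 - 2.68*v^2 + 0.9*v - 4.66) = -12.53*v^3 - 2.12*v^2 + 6.69*v - 2.53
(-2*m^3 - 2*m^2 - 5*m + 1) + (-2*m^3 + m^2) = -4*m^3 - m^2 - 5*m + 1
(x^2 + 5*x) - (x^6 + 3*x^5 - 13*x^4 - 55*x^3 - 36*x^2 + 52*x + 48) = -x^6 - 3*x^5 + 13*x^4 + 55*x^3 + 37*x^2 - 47*x - 48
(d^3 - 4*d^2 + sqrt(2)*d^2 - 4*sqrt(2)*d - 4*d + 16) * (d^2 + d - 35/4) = d^5 - 3*d^4 + sqrt(2)*d^4 - 67*d^3/4 - 3*sqrt(2)*d^3 - 51*sqrt(2)*d^2/4 + 47*d^2 + 35*sqrt(2)*d + 51*d - 140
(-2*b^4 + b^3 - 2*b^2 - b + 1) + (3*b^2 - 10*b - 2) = -2*b^4 + b^3 + b^2 - 11*b - 1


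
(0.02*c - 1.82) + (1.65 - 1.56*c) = -1.54*c - 0.17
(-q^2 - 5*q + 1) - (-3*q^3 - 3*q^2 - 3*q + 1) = 3*q^3 + 2*q^2 - 2*q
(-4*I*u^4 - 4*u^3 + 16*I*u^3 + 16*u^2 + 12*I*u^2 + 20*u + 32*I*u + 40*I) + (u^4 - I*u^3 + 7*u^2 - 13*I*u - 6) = u^4 - 4*I*u^4 - 4*u^3 + 15*I*u^3 + 23*u^2 + 12*I*u^2 + 20*u + 19*I*u - 6 + 40*I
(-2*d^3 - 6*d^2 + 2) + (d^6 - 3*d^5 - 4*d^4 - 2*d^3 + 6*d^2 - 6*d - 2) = d^6 - 3*d^5 - 4*d^4 - 4*d^3 - 6*d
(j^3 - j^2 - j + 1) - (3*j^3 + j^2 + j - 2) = -2*j^3 - 2*j^2 - 2*j + 3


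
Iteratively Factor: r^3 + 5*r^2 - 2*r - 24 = (r + 4)*(r^2 + r - 6) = (r + 3)*(r + 4)*(r - 2)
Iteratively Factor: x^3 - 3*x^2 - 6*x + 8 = (x + 2)*(x^2 - 5*x + 4) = (x - 4)*(x + 2)*(x - 1)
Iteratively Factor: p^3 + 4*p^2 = (p)*(p^2 + 4*p) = p^2*(p + 4)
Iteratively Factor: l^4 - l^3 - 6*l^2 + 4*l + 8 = (l + 1)*(l^3 - 2*l^2 - 4*l + 8) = (l - 2)*(l + 1)*(l^2 - 4) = (l - 2)^2*(l + 1)*(l + 2)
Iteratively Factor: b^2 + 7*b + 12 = (b + 4)*(b + 3)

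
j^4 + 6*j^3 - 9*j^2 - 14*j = j*(j - 2)*(j + 1)*(j + 7)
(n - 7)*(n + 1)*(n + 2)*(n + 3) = n^4 - n^3 - 31*n^2 - 71*n - 42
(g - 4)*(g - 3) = g^2 - 7*g + 12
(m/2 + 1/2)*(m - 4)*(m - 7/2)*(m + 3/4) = m^4/2 - 23*m^3/8 + 13*m^2/16 + 151*m/16 + 21/4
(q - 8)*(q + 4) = q^2 - 4*q - 32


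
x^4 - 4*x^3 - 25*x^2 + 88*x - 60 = (x - 6)*(x - 2)*(x - 1)*(x + 5)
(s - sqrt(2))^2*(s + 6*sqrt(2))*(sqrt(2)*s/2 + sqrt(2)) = sqrt(2)*s^4/2 + sqrt(2)*s^3 + 4*s^3 - 11*sqrt(2)*s^2 + 8*s^2 - 22*sqrt(2)*s + 12*s + 24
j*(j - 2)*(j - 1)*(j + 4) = j^4 + j^3 - 10*j^2 + 8*j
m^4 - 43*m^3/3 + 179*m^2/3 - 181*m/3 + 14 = (m - 7)*(m - 6)*(m - 1)*(m - 1/3)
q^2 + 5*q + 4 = (q + 1)*(q + 4)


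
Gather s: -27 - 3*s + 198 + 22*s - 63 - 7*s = 12*s + 108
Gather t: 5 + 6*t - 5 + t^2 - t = t^2 + 5*t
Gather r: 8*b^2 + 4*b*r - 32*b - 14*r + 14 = 8*b^2 - 32*b + r*(4*b - 14) + 14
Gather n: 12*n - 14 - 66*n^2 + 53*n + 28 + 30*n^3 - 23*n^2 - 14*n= 30*n^3 - 89*n^2 + 51*n + 14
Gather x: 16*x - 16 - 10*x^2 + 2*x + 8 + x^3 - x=x^3 - 10*x^2 + 17*x - 8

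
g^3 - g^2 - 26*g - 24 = (g - 6)*(g + 1)*(g + 4)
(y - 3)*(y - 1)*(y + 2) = y^3 - 2*y^2 - 5*y + 6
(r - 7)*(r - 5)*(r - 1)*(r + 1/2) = r^4 - 25*r^3/2 + 81*r^2/2 - 23*r/2 - 35/2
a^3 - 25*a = a*(a - 5)*(a + 5)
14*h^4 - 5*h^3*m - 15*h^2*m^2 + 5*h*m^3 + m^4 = (-2*h + m)*(-h + m)*(h + m)*(7*h + m)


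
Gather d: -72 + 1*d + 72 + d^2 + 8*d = d^2 + 9*d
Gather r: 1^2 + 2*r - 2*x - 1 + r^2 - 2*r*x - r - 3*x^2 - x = r^2 + r*(1 - 2*x) - 3*x^2 - 3*x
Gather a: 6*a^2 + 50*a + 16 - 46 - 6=6*a^2 + 50*a - 36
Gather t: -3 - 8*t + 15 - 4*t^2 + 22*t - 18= -4*t^2 + 14*t - 6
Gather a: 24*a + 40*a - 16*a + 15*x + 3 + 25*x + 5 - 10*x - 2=48*a + 30*x + 6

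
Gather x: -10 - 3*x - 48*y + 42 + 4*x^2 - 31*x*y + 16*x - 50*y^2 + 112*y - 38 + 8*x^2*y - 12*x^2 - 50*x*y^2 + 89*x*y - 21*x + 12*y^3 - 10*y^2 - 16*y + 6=x^2*(8*y - 8) + x*(-50*y^2 + 58*y - 8) + 12*y^3 - 60*y^2 + 48*y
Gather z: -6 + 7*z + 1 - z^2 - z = -z^2 + 6*z - 5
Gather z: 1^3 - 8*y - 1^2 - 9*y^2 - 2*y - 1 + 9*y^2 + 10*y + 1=0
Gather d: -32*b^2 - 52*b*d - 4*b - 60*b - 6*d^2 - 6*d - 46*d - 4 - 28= -32*b^2 - 64*b - 6*d^2 + d*(-52*b - 52) - 32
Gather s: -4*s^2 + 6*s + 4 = -4*s^2 + 6*s + 4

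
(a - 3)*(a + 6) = a^2 + 3*a - 18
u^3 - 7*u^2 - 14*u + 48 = (u - 8)*(u - 2)*(u + 3)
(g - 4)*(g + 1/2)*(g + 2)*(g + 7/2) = g^4 + 2*g^3 - 57*g^2/4 - 71*g/2 - 14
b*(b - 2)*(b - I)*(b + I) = b^4 - 2*b^3 + b^2 - 2*b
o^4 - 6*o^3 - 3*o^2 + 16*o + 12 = (o - 6)*(o - 2)*(o + 1)^2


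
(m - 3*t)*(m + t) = m^2 - 2*m*t - 3*t^2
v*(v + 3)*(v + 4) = v^3 + 7*v^2 + 12*v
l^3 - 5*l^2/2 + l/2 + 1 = (l - 2)*(l - 1)*(l + 1/2)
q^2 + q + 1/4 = (q + 1/2)^2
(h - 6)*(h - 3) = h^2 - 9*h + 18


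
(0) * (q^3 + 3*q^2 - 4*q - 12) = 0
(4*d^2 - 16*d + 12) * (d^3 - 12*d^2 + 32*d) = 4*d^5 - 64*d^4 + 332*d^3 - 656*d^2 + 384*d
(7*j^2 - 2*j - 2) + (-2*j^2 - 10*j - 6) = 5*j^2 - 12*j - 8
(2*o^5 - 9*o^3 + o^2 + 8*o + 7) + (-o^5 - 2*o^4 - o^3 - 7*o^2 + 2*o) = o^5 - 2*o^4 - 10*o^3 - 6*o^2 + 10*o + 7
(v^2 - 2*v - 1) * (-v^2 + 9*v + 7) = -v^4 + 11*v^3 - 10*v^2 - 23*v - 7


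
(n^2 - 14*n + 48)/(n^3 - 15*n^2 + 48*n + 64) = (n - 6)/(n^2 - 7*n - 8)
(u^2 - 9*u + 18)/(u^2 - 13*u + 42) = (u - 3)/(u - 7)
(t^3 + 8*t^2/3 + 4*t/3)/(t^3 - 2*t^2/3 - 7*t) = (3*t^2 + 8*t + 4)/(3*t^2 - 2*t - 21)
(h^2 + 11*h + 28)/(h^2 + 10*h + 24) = (h + 7)/(h + 6)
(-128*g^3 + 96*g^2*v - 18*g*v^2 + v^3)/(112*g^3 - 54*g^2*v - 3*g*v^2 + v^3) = (-8*g + v)/(7*g + v)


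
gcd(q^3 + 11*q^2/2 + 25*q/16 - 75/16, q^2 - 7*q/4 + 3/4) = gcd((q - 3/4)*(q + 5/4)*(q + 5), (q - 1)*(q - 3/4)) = q - 3/4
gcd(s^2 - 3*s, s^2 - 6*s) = s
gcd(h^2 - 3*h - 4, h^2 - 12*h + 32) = h - 4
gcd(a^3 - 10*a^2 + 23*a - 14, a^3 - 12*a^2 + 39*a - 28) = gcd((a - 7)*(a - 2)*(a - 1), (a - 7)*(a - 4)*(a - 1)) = a^2 - 8*a + 7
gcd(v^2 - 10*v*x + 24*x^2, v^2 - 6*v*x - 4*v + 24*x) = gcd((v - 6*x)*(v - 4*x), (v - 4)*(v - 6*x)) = -v + 6*x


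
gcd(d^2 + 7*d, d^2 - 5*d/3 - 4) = 1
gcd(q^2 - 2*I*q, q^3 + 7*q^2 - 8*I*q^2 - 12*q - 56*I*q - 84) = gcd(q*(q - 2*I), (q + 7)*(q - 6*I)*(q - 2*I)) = q - 2*I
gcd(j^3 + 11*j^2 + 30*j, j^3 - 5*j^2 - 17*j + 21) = 1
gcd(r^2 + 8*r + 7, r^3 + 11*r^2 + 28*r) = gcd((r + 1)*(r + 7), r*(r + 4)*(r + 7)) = r + 7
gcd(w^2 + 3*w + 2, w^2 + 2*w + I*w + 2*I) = w + 2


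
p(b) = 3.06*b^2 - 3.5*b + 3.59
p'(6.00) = 33.22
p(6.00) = 92.75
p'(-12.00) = -76.94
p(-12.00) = 486.23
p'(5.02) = 27.22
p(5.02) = 63.13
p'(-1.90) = -15.13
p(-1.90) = 21.29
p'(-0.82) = -8.52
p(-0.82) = 8.52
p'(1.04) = 2.86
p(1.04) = 3.26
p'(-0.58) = -7.05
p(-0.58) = 6.65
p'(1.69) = 6.84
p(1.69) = 6.41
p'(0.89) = 1.95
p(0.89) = 2.90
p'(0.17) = -2.46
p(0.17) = 3.08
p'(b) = 6.12*b - 3.5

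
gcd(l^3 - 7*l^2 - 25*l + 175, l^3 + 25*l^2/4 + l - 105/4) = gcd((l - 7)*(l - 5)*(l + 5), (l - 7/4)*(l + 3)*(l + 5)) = l + 5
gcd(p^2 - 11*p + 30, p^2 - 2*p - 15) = p - 5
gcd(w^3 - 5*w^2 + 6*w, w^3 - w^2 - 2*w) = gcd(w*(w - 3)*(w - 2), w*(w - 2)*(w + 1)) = w^2 - 2*w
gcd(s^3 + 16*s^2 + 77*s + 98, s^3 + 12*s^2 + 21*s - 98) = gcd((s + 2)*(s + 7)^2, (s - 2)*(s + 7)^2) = s^2 + 14*s + 49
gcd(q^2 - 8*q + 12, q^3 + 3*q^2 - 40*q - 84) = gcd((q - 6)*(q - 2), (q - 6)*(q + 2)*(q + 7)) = q - 6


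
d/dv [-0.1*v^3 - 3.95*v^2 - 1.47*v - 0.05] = -0.3*v^2 - 7.9*v - 1.47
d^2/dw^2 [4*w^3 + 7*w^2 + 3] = 24*w + 14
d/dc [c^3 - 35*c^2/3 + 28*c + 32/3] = 3*c^2 - 70*c/3 + 28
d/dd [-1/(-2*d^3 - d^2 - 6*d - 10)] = 2*(-3*d^2 - d - 3)/(2*d^3 + d^2 + 6*d + 10)^2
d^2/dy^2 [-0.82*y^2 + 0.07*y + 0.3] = -1.64000000000000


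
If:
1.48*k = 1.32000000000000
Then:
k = 0.89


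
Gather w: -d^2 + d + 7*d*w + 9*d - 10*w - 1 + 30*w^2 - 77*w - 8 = -d^2 + 10*d + 30*w^2 + w*(7*d - 87) - 9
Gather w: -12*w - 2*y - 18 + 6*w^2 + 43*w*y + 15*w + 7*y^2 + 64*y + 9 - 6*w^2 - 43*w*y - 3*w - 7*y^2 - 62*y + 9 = 0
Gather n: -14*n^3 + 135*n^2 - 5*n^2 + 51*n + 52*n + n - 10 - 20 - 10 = -14*n^3 + 130*n^2 + 104*n - 40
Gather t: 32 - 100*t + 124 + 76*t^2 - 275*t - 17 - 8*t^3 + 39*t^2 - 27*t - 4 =-8*t^3 + 115*t^2 - 402*t + 135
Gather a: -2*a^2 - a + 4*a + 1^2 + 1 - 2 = -2*a^2 + 3*a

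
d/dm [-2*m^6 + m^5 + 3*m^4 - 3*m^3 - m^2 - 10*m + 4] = -12*m^5 + 5*m^4 + 12*m^3 - 9*m^2 - 2*m - 10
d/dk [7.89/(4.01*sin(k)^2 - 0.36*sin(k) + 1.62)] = (2.8404 - 63.2778*sin(k))*cos(k)/(4.01*sin(k)^2 - 0.36*sin(k) + 1.62)^2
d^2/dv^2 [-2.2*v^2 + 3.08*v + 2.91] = -4.40000000000000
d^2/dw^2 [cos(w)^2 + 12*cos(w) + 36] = -12*cos(w) - 2*cos(2*w)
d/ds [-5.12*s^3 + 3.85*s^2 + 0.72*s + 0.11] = -15.36*s^2 + 7.7*s + 0.72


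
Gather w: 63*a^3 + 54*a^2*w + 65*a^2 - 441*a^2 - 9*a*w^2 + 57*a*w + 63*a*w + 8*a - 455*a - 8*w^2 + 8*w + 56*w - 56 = 63*a^3 - 376*a^2 - 447*a + w^2*(-9*a - 8) + w*(54*a^2 + 120*a + 64) - 56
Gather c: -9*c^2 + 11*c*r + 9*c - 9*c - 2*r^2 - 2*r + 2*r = -9*c^2 + 11*c*r - 2*r^2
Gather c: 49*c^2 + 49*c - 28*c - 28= 49*c^2 + 21*c - 28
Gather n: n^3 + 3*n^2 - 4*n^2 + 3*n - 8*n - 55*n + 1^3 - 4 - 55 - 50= n^3 - n^2 - 60*n - 108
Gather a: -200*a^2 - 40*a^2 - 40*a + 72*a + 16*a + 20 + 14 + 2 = -240*a^2 + 48*a + 36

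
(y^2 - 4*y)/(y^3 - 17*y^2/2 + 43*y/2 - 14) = 2*y/(2*y^2 - 9*y + 7)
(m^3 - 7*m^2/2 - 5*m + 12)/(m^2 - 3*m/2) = m - 2 - 8/m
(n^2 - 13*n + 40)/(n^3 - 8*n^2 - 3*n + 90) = (n - 8)/(n^2 - 3*n - 18)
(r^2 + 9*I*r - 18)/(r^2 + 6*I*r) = (r + 3*I)/r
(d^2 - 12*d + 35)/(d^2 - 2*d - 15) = (d - 7)/(d + 3)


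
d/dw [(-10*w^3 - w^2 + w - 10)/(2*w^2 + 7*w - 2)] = (-20*w^4 - 140*w^3 + 51*w^2 + 44*w + 68)/(4*w^4 + 28*w^3 + 41*w^2 - 28*w + 4)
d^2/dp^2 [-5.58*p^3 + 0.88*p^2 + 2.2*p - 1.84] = 1.76 - 33.48*p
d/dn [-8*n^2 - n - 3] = -16*n - 1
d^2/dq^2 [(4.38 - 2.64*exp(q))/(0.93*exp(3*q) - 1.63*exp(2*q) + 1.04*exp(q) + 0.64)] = (-9.13334399999999*exp(6*q) + 46.100286*exp(5*q) - 69.836646*exp(4*q) + 70.973496*exp(3*q) - 62.262*exp(2*q) + 24.771456*exp(q) - 3.996672)*exp(q)/(0.804357*exp(9*q) - 4.229361*exp(8*q) + 10.111239*exp(7*q) - 12.129355*exp(6*q) + 5.486136*exp(5*q) + 3.526272*exp(4*q) - 4.24192*exp(3*q) + 0.0737280000000005*exp(2*q) + 1.277952*exp(q) + 0.262144)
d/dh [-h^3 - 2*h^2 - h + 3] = -3*h^2 - 4*h - 1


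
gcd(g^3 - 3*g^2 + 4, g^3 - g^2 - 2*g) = g^2 - g - 2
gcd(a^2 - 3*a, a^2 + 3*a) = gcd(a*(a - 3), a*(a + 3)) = a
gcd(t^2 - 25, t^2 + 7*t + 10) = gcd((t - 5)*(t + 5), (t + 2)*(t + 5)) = t + 5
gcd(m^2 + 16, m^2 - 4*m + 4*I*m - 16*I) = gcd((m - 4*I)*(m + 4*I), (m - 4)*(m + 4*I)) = m + 4*I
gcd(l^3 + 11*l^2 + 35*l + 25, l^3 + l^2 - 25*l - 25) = l^2 + 6*l + 5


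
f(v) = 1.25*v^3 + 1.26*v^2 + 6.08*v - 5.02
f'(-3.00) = 32.27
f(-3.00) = -45.67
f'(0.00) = 6.08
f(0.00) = -5.02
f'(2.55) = 36.89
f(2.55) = 39.40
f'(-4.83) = 81.39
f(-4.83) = -145.84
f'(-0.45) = 5.71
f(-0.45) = -7.61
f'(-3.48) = 42.72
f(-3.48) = -63.60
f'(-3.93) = 54.09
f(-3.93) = -85.33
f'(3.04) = 48.40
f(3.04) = 60.23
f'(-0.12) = 5.83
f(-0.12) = -5.73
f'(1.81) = 22.93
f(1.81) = 17.52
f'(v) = 3.75*v^2 + 2.52*v + 6.08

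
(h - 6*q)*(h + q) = h^2 - 5*h*q - 6*q^2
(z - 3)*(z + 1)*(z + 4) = z^3 + 2*z^2 - 11*z - 12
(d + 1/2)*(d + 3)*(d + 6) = d^3 + 19*d^2/2 + 45*d/2 + 9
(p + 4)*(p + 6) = p^2 + 10*p + 24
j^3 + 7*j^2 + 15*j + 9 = (j + 1)*(j + 3)^2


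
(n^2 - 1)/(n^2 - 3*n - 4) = (n - 1)/(n - 4)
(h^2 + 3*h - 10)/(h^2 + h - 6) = (h + 5)/(h + 3)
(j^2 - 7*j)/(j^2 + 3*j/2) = 2*(j - 7)/(2*j + 3)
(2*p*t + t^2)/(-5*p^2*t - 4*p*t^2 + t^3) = (-2*p - t)/(5*p^2 + 4*p*t - t^2)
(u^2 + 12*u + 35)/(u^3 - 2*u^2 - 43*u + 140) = (u + 5)/(u^2 - 9*u + 20)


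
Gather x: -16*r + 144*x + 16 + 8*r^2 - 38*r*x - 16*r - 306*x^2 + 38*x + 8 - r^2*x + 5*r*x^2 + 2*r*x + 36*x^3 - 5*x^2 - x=8*r^2 - 32*r + 36*x^3 + x^2*(5*r - 311) + x*(-r^2 - 36*r + 181) + 24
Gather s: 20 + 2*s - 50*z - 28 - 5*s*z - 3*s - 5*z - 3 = s*(-5*z - 1) - 55*z - 11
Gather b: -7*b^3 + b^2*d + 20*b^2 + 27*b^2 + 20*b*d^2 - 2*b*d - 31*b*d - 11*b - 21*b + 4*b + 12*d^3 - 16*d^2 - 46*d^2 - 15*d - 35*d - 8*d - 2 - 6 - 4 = -7*b^3 + b^2*(d + 47) + b*(20*d^2 - 33*d - 28) + 12*d^3 - 62*d^2 - 58*d - 12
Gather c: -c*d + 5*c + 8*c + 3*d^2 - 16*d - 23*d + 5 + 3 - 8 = c*(13 - d) + 3*d^2 - 39*d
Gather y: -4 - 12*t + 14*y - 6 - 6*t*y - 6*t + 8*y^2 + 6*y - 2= -18*t + 8*y^2 + y*(20 - 6*t) - 12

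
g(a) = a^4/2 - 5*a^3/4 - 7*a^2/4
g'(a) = 2*a^3 - 15*a^2/4 - 7*a/2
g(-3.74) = 138.74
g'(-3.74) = -143.99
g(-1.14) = 0.42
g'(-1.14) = -3.85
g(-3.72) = 135.88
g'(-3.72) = -141.83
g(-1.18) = 0.59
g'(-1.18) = -4.38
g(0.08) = -0.01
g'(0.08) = -0.30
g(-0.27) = -0.10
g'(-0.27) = 0.63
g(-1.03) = 0.07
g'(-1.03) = -2.56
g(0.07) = -0.01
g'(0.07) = -0.26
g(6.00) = 315.00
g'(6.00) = 276.00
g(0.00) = 0.00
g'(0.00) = 0.00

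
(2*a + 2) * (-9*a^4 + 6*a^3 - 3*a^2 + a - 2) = -18*a^5 - 6*a^4 + 6*a^3 - 4*a^2 - 2*a - 4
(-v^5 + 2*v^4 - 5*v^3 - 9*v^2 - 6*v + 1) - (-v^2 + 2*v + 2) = -v^5 + 2*v^4 - 5*v^3 - 8*v^2 - 8*v - 1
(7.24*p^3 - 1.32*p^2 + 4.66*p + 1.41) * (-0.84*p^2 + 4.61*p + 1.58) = -6.0816*p^5 + 34.4852*p^4 + 1.4396*p^3 + 18.2126*p^2 + 13.8629*p + 2.2278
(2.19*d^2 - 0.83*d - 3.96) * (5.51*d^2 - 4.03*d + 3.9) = 12.0669*d^4 - 13.399*d^3 - 9.9337*d^2 + 12.7218*d - 15.444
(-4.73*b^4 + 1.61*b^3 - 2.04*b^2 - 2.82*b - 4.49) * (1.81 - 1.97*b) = 9.3181*b^5 - 11.733*b^4 + 6.9329*b^3 + 1.863*b^2 + 3.7411*b - 8.1269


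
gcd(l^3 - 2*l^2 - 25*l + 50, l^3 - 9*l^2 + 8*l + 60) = l - 5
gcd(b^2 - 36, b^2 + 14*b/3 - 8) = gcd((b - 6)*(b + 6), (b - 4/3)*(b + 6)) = b + 6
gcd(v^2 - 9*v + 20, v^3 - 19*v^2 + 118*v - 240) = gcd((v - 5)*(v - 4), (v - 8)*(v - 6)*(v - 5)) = v - 5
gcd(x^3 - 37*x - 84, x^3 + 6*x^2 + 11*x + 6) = x + 3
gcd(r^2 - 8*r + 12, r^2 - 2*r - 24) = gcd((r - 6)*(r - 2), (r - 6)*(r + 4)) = r - 6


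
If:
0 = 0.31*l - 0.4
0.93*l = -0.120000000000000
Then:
No Solution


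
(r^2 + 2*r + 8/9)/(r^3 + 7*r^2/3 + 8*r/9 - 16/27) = 3*(3*r + 2)/(9*r^2 + 9*r - 4)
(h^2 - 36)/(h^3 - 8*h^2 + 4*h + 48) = (h + 6)/(h^2 - 2*h - 8)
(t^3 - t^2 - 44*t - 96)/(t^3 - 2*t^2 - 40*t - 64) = (t + 3)/(t + 2)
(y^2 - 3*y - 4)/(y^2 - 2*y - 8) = (y + 1)/(y + 2)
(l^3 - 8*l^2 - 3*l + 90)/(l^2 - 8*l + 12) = (l^2 - 2*l - 15)/(l - 2)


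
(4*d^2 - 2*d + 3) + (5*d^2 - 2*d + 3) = 9*d^2 - 4*d + 6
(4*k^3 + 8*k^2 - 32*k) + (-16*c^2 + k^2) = -16*c^2 + 4*k^3 + 9*k^2 - 32*k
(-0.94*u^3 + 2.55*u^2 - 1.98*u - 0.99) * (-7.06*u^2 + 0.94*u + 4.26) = 6.6364*u^5 - 18.8866*u^4 + 12.3714*u^3 + 15.9912*u^2 - 9.3654*u - 4.2174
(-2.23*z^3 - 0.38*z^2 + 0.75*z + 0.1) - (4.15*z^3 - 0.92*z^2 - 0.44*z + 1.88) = -6.38*z^3 + 0.54*z^2 + 1.19*z - 1.78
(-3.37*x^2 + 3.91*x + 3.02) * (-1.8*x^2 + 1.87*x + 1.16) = 6.066*x^4 - 13.3399*x^3 - 2.0335*x^2 + 10.183*x + 3.5032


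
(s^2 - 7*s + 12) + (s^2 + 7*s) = 2*s^2 + 12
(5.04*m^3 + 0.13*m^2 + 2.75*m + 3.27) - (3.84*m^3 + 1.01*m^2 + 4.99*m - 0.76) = 1.2*m^3 - 0.88*m^2 - 2.24*m + 4.03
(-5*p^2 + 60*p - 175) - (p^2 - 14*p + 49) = -6*p^2 + 74*p - 224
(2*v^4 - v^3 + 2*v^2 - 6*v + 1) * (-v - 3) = -2*v^5 - 5*v^4 + v^3 + 17*v - 3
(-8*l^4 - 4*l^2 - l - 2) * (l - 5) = -8*l^5 + 40*l^4 - 4*l^3 + 19*l^2 + 3*l + 10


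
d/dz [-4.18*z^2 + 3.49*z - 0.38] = 3.49 - 8.36*z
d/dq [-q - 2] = -1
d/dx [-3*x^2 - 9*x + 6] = -6*x - 9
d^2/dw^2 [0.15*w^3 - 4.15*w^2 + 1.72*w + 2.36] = 0.9*w - 8.3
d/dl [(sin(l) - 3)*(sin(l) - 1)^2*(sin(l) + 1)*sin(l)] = (5*sin(l)^4 - 16*sin(l)^3 + 6*sin(l)^2 + 8*sin(l) - 3)*cos(l)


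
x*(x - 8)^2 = x^3 - 16*x^2 + 64*x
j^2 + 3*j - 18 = (j - 3)*(j + 6)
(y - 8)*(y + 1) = y^2 - 7*y - 8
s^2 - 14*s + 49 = (s - 7)^2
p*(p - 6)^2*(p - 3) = p^4 - 15*p^3 + 72*p^2 - 108*p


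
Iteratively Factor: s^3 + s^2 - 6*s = (s)*(s^2 + s - 6) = s*(s + 3)*(s - 2)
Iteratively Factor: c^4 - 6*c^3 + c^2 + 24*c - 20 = (c + 2)*(c^3 - 8*c^2 + 17*c - 10) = (c - 2)*(c + 2)*(c^2 - 6*c + 5) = (c - 5)*(c - 2)*(c + 2)*(c - 1)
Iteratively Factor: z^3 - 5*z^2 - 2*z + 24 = (z - 4)*(z^2 - z - 6) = (z - 4)*(z - 3)*(z + 2)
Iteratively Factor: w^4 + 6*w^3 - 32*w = (w + 4)*(w^3 + 2*w^2 - 8*w) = w*(w + 4)*(w^2 + 2*w - 8) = w*(w - 2)*(w + 4)*(w + 4)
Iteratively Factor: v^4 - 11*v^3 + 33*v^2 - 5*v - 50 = (v - 5)*(v^3 - 6*v^2 + 3*v + 10) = (v - 5)^2*(v^2 - v - 2) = (v - 5)^2*(v - 2)*(v + 1)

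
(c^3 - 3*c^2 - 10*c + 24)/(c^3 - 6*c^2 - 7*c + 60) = (c - 2)/(c - 5)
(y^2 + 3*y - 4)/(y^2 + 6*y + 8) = (y - 1)/(y + 2)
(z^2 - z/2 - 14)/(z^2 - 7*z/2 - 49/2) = (z - 4)/(z - 7)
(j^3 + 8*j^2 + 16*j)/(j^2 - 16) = j*(j + 4)/(j - 4)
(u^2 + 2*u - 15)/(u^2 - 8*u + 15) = (u + 5)/(u - 5)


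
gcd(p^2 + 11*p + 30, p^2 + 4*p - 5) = p + 5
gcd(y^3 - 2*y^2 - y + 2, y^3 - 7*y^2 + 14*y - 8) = y^2 - 3*y + 2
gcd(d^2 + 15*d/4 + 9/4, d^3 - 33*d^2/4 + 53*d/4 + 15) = d + 3/4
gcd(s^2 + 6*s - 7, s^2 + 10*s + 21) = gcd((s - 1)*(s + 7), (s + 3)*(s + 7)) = s + 7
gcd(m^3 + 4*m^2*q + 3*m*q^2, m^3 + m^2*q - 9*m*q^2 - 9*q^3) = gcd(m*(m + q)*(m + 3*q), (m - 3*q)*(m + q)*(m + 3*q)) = m^2 + 4*m*q + 3*q^2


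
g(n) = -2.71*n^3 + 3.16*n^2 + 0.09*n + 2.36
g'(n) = -8.13*n^2 + 6.32*n + 0.09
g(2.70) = -27.70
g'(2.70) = -42.11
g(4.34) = -159.26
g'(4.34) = -125.61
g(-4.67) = 346.86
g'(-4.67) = -206.73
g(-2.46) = 61.61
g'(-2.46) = -64.66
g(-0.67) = 4.53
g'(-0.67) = -7.79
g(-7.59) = 1368.65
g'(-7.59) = -516.23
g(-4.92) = 401.16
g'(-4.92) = -227.80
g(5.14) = -281.70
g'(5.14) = -182.22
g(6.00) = -468.70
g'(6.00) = -254.67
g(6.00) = -468.70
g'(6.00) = -254.67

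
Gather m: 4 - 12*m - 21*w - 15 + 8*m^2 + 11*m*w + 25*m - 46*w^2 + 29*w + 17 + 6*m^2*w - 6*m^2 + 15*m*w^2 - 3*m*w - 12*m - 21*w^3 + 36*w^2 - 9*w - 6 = m^2*(6*w + 2) + m*(15*w^2 + 8*w + 1) - 21*w^3 - 10*w^2 - w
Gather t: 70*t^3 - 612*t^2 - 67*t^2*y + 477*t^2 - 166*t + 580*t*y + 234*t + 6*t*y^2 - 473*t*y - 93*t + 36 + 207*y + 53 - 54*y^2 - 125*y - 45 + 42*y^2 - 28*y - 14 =70*t^3 + t^2*(-67*y - 135) + t*(6*y^2 + 107*y - 25) - 12*y^2 + 54*y + 30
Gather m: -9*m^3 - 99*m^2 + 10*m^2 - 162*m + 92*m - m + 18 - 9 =-9*m^3 - 89*m^2 - 71*m + 9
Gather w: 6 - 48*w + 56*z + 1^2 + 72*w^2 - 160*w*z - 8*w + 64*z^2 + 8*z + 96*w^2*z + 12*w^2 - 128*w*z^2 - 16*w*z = w^2*(96*z + 84) + w*(-128*z^2 - 176*z - 56) + 64*z^2 + 64*z + 7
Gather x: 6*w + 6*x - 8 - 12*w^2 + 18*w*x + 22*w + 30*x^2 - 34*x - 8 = -12*w^2 + 28*w + 30*x^2 + x*(18*w - 28) - 16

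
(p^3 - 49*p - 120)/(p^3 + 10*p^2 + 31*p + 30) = (p - 8)/(p + 2)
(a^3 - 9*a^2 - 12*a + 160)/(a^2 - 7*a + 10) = (a^2 - 4*a - 32)/(a - 2)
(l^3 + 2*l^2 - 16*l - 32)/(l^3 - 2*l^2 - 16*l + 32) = (l + 2)/(l - 2)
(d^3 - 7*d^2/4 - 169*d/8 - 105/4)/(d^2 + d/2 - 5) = (4*d^2 - 17*d - 42)/(4*(d - 2))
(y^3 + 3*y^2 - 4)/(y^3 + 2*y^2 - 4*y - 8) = (y - 1)/(y - 2)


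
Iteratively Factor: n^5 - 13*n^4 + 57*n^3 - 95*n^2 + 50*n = (n - 2)*(n^4 - 11*n^3 + 35*n^2 - 25*n) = (n - 2)*(n - 1)*(n^3 - 10*n^2 + 25*n) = (n - 5)*(n - 2)*(n - 1)*(n^2 - 5*n) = n*(n - 5)*(n - 2)*(n - 1)*(n - 5)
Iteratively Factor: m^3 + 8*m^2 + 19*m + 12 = (m + 1)*(m^2 + 7*m + 12) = (m + 1)*(m + 4)*(m + 3)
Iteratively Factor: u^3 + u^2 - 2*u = (u)*(u^2 + u - 2) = u*(u + 2)*(u - 1)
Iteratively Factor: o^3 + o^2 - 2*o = (o - 1)*(o^2 + 2*o) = (o - 1)*(o + 2)*(o)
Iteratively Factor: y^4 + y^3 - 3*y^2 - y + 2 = (y + 2)*(y^3 - y^2 - y + 1) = (y + 1)*(y + 2)*(y^2 - 2*y + 1) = (y - 1)*(y + 1)*(y + 2)*(y - 1)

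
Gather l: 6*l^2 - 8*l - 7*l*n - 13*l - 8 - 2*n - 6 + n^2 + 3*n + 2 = 6*l^2 + l*(-7*n - 21) + n^2 + n - 12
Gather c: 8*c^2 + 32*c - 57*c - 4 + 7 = 8*c^2 - 25*c + 3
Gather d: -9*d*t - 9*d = d*(-9*t - 9)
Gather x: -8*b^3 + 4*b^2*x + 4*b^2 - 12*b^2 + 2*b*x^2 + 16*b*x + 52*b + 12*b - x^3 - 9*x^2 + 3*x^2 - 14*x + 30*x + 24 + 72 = -8*b^3 - 8*b^2 + 64*b - x^3 + x^2*(2*b - 6) + x*(4*b^2 + 16*b + 16) + 96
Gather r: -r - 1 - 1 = -r - 2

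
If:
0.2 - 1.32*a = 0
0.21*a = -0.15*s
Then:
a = 0.15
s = -0.21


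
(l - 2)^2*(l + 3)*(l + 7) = l^4 + 6*l^3 - 15*l^2 - 44*l + 84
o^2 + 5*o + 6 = (o + 2)*(o + 3)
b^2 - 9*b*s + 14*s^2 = (b - 7*s)*(b - 2*s)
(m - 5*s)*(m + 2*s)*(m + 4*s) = m^3 + m^2*s - 22*m*s^2 - 40*s^3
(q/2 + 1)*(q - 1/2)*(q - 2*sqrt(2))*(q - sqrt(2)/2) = q^4/2 - 5*sqrt(2)*q^3/4 + 3*q^3/4 - 15*sqrt(2)*q^2/8 + q^2/2 + 3*q/2 + 5*sqrt(2)*q/4 - 1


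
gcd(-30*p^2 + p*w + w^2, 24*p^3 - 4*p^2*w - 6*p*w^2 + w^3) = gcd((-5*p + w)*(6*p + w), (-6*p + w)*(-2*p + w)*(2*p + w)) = 1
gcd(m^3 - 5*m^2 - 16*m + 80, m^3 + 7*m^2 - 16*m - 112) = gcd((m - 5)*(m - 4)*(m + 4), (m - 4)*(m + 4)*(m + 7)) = m^2 - 16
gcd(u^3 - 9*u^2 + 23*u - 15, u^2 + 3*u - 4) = u - 1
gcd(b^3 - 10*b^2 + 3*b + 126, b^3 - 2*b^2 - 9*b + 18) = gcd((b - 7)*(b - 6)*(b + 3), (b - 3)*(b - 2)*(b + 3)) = b + 3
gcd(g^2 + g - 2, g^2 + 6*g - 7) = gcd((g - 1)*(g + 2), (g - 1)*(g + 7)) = g - 1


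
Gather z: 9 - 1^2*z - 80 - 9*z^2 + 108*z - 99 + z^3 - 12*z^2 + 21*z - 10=z^3 - 21*z^2 + 128*z - 180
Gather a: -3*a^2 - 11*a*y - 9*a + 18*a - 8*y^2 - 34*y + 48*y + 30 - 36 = -3*a^2 + a*(9 - 11*y) - 8*y^2 + 14*y - 6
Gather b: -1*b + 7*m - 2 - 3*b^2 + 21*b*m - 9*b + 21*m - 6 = -3*b^2 + b*(21*m - 10) + 28*m - 8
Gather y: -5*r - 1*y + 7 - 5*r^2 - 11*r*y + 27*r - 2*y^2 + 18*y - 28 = -5*r^2 + 22*r - 2*y^2 + y*(17 - 11*r) - 21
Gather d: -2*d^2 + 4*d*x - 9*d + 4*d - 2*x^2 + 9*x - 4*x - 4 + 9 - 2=-2*d^2 + d*(4*x - 5) - 2*x^2 + 5*x + 3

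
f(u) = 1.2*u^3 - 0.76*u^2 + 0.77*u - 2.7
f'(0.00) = 0.77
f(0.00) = -2.70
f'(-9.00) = 306.05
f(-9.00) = -945.99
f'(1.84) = 10.16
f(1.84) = 3.62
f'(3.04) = 29.42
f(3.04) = 26.33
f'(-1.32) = 9.05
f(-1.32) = -7.80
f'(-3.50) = 50.19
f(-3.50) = -66.16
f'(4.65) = 71.54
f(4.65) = 105.10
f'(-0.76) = 4.00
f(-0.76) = -4.25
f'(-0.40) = 1.95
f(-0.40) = -3.21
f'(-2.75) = 32.18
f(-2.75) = -35.52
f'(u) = 3.6*u^2 - 1.52*u + 0.77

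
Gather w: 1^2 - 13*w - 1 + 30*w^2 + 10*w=30*w^2 - 3*w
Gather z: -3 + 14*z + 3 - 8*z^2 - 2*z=-8*z^2 + 12*z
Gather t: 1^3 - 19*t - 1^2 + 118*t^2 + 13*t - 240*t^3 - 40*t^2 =-240*t^3 + 78*t^2 - 6*t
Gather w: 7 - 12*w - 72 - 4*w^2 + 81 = -4*w^2 - 12*w + 16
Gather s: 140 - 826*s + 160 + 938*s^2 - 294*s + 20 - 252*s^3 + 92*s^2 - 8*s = -252*s^3 + 1030*s^2 - 1128*s + 320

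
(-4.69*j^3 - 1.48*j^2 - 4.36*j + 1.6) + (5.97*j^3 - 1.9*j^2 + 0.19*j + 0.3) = 1.28*j^3 - 3.38*j^2 - 4.17*j + 1.9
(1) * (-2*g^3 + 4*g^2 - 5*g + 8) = -2*g^3 + 4*g^2 - 5*g + 8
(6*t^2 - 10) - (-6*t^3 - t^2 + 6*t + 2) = 6*t^3 + 7*t^2 - 6*t - 12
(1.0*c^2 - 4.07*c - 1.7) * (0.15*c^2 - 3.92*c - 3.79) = 0.15*c^4 - 4.5305*c^3 + 11.9094*c^2 + 22.0893*c + 6.443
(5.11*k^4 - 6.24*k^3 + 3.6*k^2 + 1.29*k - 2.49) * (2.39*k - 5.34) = 12.2129*k^5 - 42.201*k^4 + 41.9256*k^3 - 16.1409*k^2 - 12.8397*k + 13.2966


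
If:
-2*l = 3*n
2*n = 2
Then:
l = -3/2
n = 1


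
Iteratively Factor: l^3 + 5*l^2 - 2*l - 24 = (l + 3)*(l^2 + 2*l - 8) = (l - 2)*(l + 3)*(l + 4)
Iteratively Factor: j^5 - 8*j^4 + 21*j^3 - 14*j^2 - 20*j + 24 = (j - 2)*(j^4 - 6*j^3 + 9*j^2 + 4*j - 12) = (j - 2)^2*(j^3 - 4*j^2 + j + 6) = (j - 2)^2*(j + 1)*(j^2 - 5*j + 6) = (j - 2)^3*(j + 1)*(j - 3)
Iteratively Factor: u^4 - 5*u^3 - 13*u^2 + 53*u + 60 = (u - 4)*(u^3 - u^2 - 17*u - 15) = (u - 4)*(u + 3)*(u^2 - 4*u - 5) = (u - 5)*(u - 4)*(u + 3)*(u + 1)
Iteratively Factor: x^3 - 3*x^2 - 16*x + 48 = (x + 4)*(x^2 - 7*x + 12) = (x - 4)*(x + 4)*(x - 3)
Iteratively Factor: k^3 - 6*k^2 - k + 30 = (k - 3)*(k^2 - 3*k - 10) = (k - 3)*(k + 2)*(k - 5)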